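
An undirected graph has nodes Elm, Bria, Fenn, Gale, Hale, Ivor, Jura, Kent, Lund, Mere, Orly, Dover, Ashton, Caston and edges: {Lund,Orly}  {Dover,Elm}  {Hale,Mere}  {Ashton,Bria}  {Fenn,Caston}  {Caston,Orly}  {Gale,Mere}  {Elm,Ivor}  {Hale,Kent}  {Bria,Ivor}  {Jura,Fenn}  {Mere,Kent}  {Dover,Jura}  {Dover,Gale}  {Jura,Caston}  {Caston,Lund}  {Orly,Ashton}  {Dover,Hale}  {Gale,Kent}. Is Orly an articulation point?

No

Deleting Orly leaves 1 component (was 1) (its neighbors Lund, Ashton, Caston remain connected to each other), so Orly is not a cut vertex.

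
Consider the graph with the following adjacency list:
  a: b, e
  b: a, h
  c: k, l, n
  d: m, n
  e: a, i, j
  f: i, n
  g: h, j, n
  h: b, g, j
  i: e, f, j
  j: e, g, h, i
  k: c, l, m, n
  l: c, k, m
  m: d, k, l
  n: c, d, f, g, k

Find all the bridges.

none

The edges on the cycle i-j-e-i are not bridges since each lies on that cycle.
Every edge lies on some cycle, so there are no bridges.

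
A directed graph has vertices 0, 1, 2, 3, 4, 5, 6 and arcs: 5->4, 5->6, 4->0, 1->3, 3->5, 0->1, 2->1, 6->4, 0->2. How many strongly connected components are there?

1

{0, 1, 2, 3, 4, 5, 6} are all mutually reachable — one SCC of size 7.
That gives 1 strongly connected component.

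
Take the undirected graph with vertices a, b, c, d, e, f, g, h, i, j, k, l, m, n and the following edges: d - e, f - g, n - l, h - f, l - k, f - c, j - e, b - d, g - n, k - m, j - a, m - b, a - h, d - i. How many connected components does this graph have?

1

Starting from a we can reach a, b, c, d, e, f, g, h, i, j, k, l, m, n. That is one component of size 14.
Total: 1 component.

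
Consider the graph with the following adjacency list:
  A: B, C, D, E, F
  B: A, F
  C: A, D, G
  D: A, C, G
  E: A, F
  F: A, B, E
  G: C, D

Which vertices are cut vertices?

A

Removing A increases the component count from 1 to 2, so A is a cut vertex.
By contrast removing G leaves 1 component; it is not a cut vertex. No other vertex is a cut vertex either.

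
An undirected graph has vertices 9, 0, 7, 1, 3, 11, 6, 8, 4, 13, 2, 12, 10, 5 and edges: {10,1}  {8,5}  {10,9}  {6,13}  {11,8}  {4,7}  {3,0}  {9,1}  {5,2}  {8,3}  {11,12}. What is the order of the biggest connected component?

Starting from 6 we can reach 6, 13. That is one component of size 2.
Starting from 4 we can reach 4, 7. That is one component of size 2.
Starting from 1 we can reach 1, 9, 10. That is one component of size 3.
Starting from 0 we can reach 0, 2, 3, 5, 8, 11, 12. That is one component of size 7.
The largest has 7 vertices.

7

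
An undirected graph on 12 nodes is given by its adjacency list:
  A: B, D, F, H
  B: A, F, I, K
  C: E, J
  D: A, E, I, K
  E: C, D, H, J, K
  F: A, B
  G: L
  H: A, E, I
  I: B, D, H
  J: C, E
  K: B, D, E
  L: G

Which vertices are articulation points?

E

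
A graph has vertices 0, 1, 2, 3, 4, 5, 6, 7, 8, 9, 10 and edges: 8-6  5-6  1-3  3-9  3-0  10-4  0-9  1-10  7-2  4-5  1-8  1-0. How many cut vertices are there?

Removing 1 increases the component count from 2 to 3, so 1 is a cut vertex.
By contrast removing 6 leaves 2 components; it is not a cut vertex. No other vertex is a cut vertex either.

1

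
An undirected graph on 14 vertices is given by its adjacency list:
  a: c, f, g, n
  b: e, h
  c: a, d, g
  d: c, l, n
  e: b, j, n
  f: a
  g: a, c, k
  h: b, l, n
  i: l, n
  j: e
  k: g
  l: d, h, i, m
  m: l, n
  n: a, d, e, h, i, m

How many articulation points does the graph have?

Removing a increases the component count from 1 to 2, so a is a cut vertex.
Removing e increases the component count from 1 to 2, so e is a cut vertex.
Removing g increases the component count from 1 to 2, so g is a cut vertex.
By contrast removing b leaves 1 component; it is not a cut vertex. No other vertex is a cut vertex either.

3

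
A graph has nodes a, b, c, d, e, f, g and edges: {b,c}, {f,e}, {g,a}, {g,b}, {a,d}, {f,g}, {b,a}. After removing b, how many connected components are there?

With b gone, the remaining components are: {c}; {a, d, e, f, g}.
That is 2 components.

2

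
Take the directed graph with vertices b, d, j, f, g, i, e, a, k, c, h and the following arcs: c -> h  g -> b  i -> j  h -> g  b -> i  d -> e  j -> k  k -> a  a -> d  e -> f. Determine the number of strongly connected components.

{g} is an SCC by itself.
{e} is an SCC by itself.
{a} is an SCC by itself.
{d} is an SCC by itself.
{b} is an SCC by itself.
(and 6 more singleton SCCs)
That gives 11 strongly connected components.

11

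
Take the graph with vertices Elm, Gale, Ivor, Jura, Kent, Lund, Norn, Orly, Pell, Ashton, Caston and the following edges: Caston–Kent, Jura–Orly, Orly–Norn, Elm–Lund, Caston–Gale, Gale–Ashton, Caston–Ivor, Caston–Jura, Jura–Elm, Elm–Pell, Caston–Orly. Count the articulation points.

Removing Elm increases the component count from 1 to 3, so Elm is a cut vertex.
Removing Gale increases the component count from 1 to 2, so Gale is a cut vertex.
Removing Jura increases the component count from 1 to 2, so Jura is a cut vertex.
Likewise Orly, Caston are cut vertices.
By contrast removing Norn leaves 1 component; it is not a cut vertex. No other vertex is a cut vertex either.

5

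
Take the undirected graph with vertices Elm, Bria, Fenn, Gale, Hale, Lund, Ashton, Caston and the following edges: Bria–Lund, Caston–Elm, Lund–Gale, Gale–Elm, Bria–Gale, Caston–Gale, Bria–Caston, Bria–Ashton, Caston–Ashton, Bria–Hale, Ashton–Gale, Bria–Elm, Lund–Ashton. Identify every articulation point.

Removing Bria increases the component count from 2 to 3, so Bria is a cut vertex.
By contrast removing Lund leaves 2 components; it is not a cut vertex. No other vertex is a cut vertex either.

Bria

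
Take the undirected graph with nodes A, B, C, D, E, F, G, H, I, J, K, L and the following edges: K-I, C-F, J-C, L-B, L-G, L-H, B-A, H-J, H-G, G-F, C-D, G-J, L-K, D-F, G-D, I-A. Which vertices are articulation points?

Removing L increases the component count from 2 to 3, so L is a cut vertex.
By contrast removing B leaves 2 components; it is not a cut vertex. No other vertex is a cut vertex either.

L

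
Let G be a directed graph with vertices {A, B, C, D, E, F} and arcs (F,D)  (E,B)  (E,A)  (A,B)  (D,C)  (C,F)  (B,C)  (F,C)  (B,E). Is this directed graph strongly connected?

No

There is no directed path from F to B, so the graph is not strongly connected.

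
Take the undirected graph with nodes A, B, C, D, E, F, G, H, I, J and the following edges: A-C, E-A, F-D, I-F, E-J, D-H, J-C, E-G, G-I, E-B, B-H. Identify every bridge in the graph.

none

The edges on the cycle E-G-I-F-D-H-B-E are not bridges since each lies on that cycle.
Every edge lies on some cycle, so there are no bridges.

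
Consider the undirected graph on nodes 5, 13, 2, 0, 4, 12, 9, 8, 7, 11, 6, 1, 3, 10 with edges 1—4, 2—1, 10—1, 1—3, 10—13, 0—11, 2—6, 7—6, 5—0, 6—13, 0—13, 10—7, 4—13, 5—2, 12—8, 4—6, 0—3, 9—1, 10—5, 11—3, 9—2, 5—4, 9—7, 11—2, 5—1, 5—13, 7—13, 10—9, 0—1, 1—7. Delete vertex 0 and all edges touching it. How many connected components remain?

2

With 0 gone, the remaining components are: {8, 12}; {1, 2, 3, 4, 5, 6, 7, 9, 10, 11, 13}.
That is 2 components.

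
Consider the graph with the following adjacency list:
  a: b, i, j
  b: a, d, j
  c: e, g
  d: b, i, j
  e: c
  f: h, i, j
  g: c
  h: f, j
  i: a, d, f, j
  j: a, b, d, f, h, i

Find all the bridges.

The edges on the cycle j-b-d-j are not bridges since each lies on that cycle.
But removing c-g disconnects c from g; removing c-e disconnects c from e — these are bridges.

c-e, c-g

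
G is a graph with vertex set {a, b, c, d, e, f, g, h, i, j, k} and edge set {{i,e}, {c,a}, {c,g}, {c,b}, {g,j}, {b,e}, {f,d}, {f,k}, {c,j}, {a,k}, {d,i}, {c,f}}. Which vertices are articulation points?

c

Removing c increases the component count from 2 to 3, so c is a cut vertex.
By contrast removing k leaves 2 components; it is not a cut vertex. No other vertex is a cut vertex either.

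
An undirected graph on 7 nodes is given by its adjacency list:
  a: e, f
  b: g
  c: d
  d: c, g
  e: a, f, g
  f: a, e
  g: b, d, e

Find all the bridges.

b-g, c-d, d-g, e-g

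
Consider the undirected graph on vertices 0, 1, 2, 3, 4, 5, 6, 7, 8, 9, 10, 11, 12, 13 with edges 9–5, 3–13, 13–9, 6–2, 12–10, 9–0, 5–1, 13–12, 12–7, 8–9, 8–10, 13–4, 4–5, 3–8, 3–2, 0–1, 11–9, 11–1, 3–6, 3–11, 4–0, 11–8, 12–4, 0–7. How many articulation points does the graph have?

1

Removing 3 increases the component count from 1 to 2, so 3 is a cut vertex.
By contrast removing 1 leaves 1 component; it is not a cut vertex. No other vertex is a cut vertex either.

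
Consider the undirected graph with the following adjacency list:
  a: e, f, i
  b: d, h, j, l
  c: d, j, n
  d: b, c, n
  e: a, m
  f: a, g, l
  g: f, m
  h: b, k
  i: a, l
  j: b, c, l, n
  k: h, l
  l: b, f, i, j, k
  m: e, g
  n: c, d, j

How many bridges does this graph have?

0

The edges on the cycle j-c-n-j are not bridges since each lies on that cycle.
Every edge lies on some cycle, so there are no bridges.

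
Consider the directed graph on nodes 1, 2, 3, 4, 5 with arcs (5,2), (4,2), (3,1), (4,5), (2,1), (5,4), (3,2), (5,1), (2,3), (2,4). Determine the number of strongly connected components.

2

{2, 3, 4, 5} are all mutually reachable — one SCC of size 4.
{1} is an SCC by itself.
That gives 2 strongly connected components.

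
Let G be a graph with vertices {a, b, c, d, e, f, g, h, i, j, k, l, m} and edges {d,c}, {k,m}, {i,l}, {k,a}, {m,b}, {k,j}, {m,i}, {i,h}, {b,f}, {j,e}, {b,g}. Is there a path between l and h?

Yes

From l we can reach a, b, e, f, g, h, i, j, k, l, m, which includes h.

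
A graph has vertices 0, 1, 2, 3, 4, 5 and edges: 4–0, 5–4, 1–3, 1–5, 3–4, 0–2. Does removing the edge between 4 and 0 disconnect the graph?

Yes

Removing 4–0 leaves no path between 4 and 0: the component count goes from 1 to 2. So it is a bridge.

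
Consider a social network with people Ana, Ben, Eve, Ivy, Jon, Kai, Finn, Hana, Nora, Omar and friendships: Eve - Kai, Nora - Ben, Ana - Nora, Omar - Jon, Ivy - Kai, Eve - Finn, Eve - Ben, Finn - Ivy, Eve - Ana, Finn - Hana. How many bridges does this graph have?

2

The edges on the cycle Eve-Ana-Nora-Ben-Eve are not bridges since each lies on that cycle.
But removing Omar - Jon disconnects Omar from Jon; removing Finn - Hana disconnects Finn from Hana — these are bridges.
That makes 2 bridges.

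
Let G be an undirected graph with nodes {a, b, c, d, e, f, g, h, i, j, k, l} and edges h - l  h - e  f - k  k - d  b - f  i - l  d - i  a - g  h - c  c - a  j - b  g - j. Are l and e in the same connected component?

Yes

From l we can reach a, b, c, d, e, f, g, h, i, j, k, l, which includes e.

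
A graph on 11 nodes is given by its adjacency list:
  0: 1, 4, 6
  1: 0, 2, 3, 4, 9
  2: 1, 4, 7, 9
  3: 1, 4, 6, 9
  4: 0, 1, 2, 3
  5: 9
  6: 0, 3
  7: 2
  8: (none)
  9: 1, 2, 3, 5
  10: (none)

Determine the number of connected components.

3

10 is isolated — a component by itself.
8 is isolated — a component by itself.
Starting from 0 we can reach 0, 1, 2, 3, 4, 5, 6, 7, 9. That is one component of size 9.
Total: 3 components.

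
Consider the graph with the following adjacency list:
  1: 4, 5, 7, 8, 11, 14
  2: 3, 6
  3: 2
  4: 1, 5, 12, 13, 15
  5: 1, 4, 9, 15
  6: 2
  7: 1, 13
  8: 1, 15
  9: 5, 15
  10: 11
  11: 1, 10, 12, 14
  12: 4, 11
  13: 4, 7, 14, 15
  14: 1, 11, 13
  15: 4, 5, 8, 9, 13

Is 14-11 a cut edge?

After removing 14-11, the path 14-1-11 still connects them, so the edge is not a bridge.

No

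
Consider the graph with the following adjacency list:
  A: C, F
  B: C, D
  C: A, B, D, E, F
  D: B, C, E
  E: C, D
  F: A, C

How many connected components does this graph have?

Starting from A we can reach A, B, C, D, E, F. That is one component of size 6.
Total: 1 component.

1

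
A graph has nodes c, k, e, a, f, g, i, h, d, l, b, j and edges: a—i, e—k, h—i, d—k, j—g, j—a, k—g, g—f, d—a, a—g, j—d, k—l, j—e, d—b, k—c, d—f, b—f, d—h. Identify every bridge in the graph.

c-k, k-l

The edges on the cycle j-e-k-d-j are not bridges since each lies on that cycle.
But removing l—k disconnects l from k; removing k—c disconnects k from c — these are bridges.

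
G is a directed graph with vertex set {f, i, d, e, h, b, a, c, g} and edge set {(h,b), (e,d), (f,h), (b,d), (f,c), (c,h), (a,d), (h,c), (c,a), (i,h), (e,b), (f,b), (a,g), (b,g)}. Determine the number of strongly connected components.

{c, h} are all mutually reachable — one SCC of size 2.
{a} is an SCC by itself.
{i} is an SCC by itself.
{d} is an SCC by itself.
{e} is an SCC by itself.
(and 3 more singleton SCCs)
That gives 8 strongly connected components.

8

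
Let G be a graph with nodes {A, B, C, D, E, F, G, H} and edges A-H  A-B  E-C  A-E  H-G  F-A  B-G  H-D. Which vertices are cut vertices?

A, E, H

Removing A increases the component count from 1 to 3, so A is a cut vertex.
Removing E increases the component count from 1 to 2, so E is a cut vertex.
Removing H increases the component count from 1 to 2, so H is a cut vertex.
By contrast removing G leaves 1 component; it is not a cut vertex. No other vertex is a cut vertex either.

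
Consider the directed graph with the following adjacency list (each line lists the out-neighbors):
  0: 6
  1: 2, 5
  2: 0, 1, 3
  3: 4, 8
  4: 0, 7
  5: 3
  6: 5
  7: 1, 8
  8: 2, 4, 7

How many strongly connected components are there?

{0, 1, 2, 3, 4, 5, 6, 7, 8} are all mutually reachable — one SCC of size 9.
That gives 1 strongly connected component.

1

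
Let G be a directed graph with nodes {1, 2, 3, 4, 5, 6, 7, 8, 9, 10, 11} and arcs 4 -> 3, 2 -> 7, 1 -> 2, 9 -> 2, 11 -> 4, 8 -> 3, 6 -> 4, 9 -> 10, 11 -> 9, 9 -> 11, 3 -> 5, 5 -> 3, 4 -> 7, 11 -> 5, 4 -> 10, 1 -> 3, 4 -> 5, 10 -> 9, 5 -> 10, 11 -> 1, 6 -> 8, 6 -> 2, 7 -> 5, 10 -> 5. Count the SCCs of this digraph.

3

{1, 2, 3, 4, 5, 7, 9, 10, 11} are all mutually reachable — one SCC of size 9.
{6} is an SCC by itself.
{8} is an SCC by itself.
That gives 3 strongly connected components.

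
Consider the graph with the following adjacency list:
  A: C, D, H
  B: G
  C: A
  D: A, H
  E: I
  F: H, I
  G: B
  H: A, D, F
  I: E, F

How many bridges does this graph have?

5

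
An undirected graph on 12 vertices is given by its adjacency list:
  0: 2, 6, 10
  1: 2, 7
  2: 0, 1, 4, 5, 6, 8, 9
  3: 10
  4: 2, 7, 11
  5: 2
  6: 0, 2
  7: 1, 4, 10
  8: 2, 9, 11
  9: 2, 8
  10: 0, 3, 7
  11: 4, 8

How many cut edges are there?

2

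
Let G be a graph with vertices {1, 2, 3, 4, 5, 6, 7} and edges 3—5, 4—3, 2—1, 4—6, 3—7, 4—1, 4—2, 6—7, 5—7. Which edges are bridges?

none

The edges on the cycle 4-2-1-4 are not bridges since each lies on that cycle.
Every edge lies on some cycle, so there are no bridges.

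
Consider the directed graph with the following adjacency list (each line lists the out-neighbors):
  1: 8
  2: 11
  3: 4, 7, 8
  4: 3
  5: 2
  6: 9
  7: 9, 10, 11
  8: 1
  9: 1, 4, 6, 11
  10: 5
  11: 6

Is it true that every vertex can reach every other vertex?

There is no directed path from 1 to 2, so the graph is not strongly connected.

No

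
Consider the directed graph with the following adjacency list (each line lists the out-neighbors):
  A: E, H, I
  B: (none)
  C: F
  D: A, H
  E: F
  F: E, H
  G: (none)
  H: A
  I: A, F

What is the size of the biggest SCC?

5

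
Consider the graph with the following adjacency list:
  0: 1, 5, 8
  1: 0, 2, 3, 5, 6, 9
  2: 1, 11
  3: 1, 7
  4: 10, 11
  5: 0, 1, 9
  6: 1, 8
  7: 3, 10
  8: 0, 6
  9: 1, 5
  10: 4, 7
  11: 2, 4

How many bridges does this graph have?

0

The edges on the cycle 1-9-5-1 are not bridges since each lies on that cycle.
Every edge lies on some cycle, so there are no bridges.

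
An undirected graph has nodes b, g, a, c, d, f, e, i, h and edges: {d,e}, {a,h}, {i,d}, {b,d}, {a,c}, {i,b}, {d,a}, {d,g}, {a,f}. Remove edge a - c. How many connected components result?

2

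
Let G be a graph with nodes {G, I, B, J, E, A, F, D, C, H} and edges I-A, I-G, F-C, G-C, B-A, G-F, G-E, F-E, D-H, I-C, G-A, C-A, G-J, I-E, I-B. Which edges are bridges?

The edges on the cycle I-G-F-C-I are not bridges since each lies on that cycle.
But removing D-H disconnects D from H; removing G-J disconnects G from J — these are bridges.

D-H, G-J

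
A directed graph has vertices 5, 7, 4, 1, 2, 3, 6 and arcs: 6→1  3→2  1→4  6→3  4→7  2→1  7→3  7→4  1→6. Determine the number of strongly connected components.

2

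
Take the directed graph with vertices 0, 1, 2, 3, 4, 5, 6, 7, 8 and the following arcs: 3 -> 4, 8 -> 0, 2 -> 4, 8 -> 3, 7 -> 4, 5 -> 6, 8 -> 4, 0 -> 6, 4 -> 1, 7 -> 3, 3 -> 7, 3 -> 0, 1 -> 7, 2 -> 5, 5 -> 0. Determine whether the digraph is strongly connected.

No

There is no directed path from 5 to 8, so the graph is not strongly connected.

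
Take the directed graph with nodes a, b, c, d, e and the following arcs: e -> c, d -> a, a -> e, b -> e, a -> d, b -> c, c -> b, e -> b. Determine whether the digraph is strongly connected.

There is no directed path from b to d, so the graph is not strongly connected.

No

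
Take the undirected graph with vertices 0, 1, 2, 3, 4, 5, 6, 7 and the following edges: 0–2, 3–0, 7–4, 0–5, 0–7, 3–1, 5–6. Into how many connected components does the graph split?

1

Starting from 0 we can reach 0, 1, 2, 3, 4, 5, 6, 7. That is one component of size 8.
Total: 1 component.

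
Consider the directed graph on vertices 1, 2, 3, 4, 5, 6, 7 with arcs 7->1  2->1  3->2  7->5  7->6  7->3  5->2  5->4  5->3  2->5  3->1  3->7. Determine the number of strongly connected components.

4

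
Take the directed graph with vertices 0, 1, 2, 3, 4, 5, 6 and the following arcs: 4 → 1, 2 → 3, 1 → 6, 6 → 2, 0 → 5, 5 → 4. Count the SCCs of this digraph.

7

{3} is an SCC by itself.
{5} is an SCC by itself.
{4} is an SCC by itself.
{2} is an SCC by itself.
{6} is an SCC by itself.
(and 2 more singleton SCCs)
That gives 7 strongly connected components.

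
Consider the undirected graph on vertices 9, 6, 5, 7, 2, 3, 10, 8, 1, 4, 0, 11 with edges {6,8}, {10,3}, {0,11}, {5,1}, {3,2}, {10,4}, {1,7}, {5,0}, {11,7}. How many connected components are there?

9 is isolated — a component by itself.
Starting from 6 we can reach 6, 8. That is one component of size 2.
Starting from 2 we can reach 2, 3, 4, 10. That is one component of size 4.
Starting from 0 we can reach 0, 1, 5, 7, 11. That is one component of size 5.
Total: 4 components.

4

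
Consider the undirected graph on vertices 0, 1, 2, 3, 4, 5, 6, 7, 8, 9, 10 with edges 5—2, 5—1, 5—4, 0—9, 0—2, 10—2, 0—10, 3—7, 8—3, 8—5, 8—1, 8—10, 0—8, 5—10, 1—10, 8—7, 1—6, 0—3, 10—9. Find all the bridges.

1-6, 4-5

The edges on the cycle 8-5-1-8 are not bridges since each lies on that cycle.
But removing 1—6 disconnects 1 from 6; removing 5—4 disconnects 5 from 4 — these are bridges.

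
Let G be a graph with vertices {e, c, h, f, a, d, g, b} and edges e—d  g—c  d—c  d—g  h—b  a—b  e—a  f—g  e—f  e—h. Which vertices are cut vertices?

e

Removing e increases the component count from 1 to 2, so e is a cut vertex.
By contrast removing b leaves 1 component; it is not a cut vertex. No other vertex is a cut vertex either.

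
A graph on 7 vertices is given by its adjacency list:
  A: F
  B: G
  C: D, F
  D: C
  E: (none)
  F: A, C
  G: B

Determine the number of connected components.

E is isolated — a component by itself.
Starting from B we can reach B, G. That is one component of size 2.
Starting from A we can reach A, C, D, F. That is one component of size 4.
Total: 3 components.

3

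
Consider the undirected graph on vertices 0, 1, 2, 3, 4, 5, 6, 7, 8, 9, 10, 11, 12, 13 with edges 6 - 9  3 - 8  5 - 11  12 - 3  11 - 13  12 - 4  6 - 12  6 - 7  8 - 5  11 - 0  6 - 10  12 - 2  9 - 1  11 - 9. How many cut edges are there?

7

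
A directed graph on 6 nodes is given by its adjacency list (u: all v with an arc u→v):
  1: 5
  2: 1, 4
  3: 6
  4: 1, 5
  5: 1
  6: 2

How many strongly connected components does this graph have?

5

{1, 5} are all mutually reachable — one SCC of size 2.
{3} is an SCC by itself.
{2} is an SCC by itself.
{6} is an SCC by itself.
{4} is an SCC by itself.
That gives 5 strongly connected components.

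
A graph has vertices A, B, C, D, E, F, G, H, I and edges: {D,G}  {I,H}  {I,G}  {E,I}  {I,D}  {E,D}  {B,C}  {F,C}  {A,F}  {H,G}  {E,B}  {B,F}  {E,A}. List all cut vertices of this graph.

Removing E increases the component count from 1 to 2, so E is a cut vertex.
By contrast removing G leaves 1 component; it is not a cut vertex. No other vertex is a cut vertex either.

E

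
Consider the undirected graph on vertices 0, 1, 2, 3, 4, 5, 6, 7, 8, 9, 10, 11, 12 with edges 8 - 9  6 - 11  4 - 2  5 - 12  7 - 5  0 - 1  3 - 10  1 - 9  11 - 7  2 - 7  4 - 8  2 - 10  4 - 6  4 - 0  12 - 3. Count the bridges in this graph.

0

The edges on the cycle 4-6-11-7-5-12-3-10-2-4 are not bridges since each lies on that cycle.
Every edge lies on some cycle, so there are no bridges.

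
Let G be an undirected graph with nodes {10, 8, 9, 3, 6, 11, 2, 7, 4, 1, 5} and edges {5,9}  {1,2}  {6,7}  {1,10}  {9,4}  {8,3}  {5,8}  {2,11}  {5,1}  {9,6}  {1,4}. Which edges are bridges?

The edges on the cycle 5-1-4-9-5 are not bridges since each lies on that cycle.
But removing 3-8 disconnects 3 from 8; removing 5-8 disconnects 5 from 8; removing 6-7 disconnects 6 from 7; removing 1-2 disconnects 1 from 2 — these are bridges.
In total 7 edges are bridges.

1-10, 1-2, 11-2, 3-8, 5-8, 6-7, 6-9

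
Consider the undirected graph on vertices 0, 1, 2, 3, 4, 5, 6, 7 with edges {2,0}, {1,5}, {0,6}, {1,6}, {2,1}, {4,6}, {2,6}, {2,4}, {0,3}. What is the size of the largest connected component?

7

7 is isolated — a component by itself.
Starting from 0 we can reach 0, 1, 2, 3, 4, 5, 6. That is one component of size 7.
The largest has 7 vertices.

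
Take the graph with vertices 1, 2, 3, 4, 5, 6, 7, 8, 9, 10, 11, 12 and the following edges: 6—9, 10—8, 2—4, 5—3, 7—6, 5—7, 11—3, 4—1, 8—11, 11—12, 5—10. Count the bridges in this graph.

The edges on the cycle 5-10-8-11-3-5 are not bridges since each lies on that cycle.
But removing 2—4 disconnects 2 from 4; removing 6—9 disconnects 6 from 9; removing 5—7 disconnects 5 from 7; removing 12—11 disconnects 12 from 11 — these are bridges.
In total 6 edges are bridges.

6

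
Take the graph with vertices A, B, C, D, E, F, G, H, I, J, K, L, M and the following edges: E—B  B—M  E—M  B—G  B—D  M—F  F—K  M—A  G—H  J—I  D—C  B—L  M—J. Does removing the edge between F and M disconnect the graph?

Removing F—M leaves no path between F and M: the component count goes from 1 to 2. So it is a bridge.

Yes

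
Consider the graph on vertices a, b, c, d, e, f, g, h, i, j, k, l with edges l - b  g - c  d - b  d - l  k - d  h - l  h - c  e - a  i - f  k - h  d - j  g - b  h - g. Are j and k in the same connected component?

From j we can reach b, c, d, g, h, j, k, l, which includes k.

Yes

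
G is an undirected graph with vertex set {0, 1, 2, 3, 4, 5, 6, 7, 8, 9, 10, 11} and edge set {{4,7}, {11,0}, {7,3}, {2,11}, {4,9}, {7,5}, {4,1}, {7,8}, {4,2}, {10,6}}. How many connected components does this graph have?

Starting from 6 we can reach 6, 10. That is one component of size 2.
Starting from 0 we can reach 0, 1, 2, 3, 4, 5, 7, 8, 9, 11. That is one component of size 10.
Total: 2 components.

2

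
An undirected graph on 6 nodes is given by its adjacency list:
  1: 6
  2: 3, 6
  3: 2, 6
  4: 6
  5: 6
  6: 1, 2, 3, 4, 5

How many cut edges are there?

The edges on the cycle 3-2-6-3 are not bridges since each lies on that cycle.
But removing 6-1 disconnects 6 from 1; removing 6-5 disconnects 6 from 5; removing 6-4 disconnects 6 from 4 — these are bridges.
That makes 3 bridges.

3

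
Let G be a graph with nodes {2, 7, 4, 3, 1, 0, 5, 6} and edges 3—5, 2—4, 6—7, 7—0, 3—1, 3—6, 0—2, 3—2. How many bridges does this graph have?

3

The edges on the cycle 3-6-7-0-2-3 are not bridges since each lies on that cycle.
But removing 3—1 disconnects 3 from 1; removing 2—4 disconnects 2 from 4; removing 3—5 disconnects 3 from 5 — these are bridges.
That makes 3 bridges.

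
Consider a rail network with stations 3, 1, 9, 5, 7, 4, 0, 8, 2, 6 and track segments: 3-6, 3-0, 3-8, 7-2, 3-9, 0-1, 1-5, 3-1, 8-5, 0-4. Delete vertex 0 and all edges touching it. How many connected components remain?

With 0 gone, the remaining components are: {4}; {2, 7}; {1, 3, 5, 6, 8, 9}.
That is 3 components.

3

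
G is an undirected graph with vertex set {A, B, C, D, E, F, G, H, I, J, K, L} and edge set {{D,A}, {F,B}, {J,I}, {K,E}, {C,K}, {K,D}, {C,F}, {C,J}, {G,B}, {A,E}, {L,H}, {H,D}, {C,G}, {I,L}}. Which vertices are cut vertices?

C

Removing C increases the component count from 1 to 2, so C is a cut vertex.
By contrast removing D leaves 1 component; it is not a cut vertex. No other vertex is a cut vertex either.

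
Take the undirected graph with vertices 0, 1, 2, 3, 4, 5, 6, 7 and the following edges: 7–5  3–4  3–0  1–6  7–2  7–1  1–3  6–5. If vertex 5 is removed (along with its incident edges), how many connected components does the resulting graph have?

With 5 gone, the remaining components are: {0, 1, 2, 3, 4, 6, 7}.
That is 1 component.

1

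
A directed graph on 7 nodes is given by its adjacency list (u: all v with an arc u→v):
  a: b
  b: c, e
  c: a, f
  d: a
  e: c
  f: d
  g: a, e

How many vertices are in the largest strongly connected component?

6

{a, b, c, d, e, f} are all mutually reachable — one SCC of size 6.
{g} is an SCC by itself.
The largest has 6 vertices.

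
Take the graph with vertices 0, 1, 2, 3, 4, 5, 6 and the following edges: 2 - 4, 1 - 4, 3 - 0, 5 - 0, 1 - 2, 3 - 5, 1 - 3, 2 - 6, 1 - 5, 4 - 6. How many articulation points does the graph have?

Removing 1 increases the component count from 1 to 2, so 1 is a cut vertex.
By contrast removing 5 leaves 1 component; it is not a cut vertex. No other vertex is a cut vertex either.

1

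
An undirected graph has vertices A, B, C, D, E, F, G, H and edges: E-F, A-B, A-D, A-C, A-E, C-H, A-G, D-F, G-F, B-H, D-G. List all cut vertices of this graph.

Removing A increases the component count from 1 to 2, so A is a cut vertex.
By contrast removing E leaves 1 component; it is not a cut vertex. No other vertex is a cut vertex either.

A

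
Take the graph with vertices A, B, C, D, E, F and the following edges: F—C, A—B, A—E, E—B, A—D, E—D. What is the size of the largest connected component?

Starting from C we can reach C, F. That is one component of size 2.
Starting from A we can reach A, B, D, E. That is one component of size 4.
The largest has 4 vertices.

4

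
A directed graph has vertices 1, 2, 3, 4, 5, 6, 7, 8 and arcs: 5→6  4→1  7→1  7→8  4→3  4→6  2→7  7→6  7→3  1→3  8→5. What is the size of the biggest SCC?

1

{3} is an SCC by itself.
{4} is an SCC by itself.
{1} is an SCC by itself.
{8} is an SCC by itself.
{7} is an SCC by itself.
(and 3 more singleton SCCs)
The largest has 1 vertex.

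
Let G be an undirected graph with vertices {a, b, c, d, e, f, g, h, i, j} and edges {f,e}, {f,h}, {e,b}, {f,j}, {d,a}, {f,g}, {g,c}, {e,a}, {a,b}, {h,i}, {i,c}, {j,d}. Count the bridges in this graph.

0

The edges on the cycle f-h-i-c-g-f are not bridges since each lies on that cycle.
Every edge lies on some cycle, so there are no bridges.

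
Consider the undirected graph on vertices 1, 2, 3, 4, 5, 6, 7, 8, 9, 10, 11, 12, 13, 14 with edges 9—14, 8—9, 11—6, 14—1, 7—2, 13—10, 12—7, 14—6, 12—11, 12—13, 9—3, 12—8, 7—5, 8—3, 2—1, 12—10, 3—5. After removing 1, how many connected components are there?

With 1 gone, the remaining components are: {4}; {2, 3, 5, 6, 7, 8, 9, 10, 11, 12, 13, 14}.
That is 2 components.

2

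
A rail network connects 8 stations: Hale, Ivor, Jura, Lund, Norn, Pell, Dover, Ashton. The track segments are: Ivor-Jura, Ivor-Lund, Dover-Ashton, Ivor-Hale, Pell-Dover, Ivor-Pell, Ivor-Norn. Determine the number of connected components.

Starting from Hale we can reach Hale, Ivor, Jura, Lund, Norn, Pell, Dover, Ashton. That is one component of size 8.
Total: 1 component.

1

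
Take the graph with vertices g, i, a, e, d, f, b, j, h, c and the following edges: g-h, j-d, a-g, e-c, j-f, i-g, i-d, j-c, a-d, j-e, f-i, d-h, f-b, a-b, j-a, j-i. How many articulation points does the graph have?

Removing j increases the component count from 1 to 2, so j is a cut vertex.
By contrast removing g leaves 1 component; it is not a cut vertex. No other vertex is a cut vertex either.

1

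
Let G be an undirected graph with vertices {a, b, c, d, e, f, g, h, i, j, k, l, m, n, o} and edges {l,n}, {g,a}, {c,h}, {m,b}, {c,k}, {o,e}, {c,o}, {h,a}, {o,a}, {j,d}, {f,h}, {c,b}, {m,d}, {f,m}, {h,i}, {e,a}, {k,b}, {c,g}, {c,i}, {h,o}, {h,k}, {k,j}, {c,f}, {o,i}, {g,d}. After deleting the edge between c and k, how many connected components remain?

2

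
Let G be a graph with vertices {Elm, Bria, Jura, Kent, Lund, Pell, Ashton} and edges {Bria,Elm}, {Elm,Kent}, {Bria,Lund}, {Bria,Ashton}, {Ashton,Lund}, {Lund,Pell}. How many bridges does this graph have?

The edges on the cycle Bria-Ashton-Lund-Bria are not bridges since each lies on that cycle.
But removing Lund—Pell disconnects Lund from Pell; removing Elm—Kent disconnects Elm from Kent; removing Bria—Elm disconnects Bria from Elm — these are bridges.
That makes 3 bridges.

3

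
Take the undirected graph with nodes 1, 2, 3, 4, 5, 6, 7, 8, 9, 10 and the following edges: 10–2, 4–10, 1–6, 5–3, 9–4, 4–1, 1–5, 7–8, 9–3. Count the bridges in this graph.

The edges on the cycle 9-4-1-5-3-9 are not bridges since each lies on that cycle.
But removing 7–8 disconnects 7 from 8; removing 4–10 disconnects 4 from 10; removing 10–2 disconnects 10 from 2; removing 1–6 disconnects 1 from 6 — these are bridges.
That makes 4 bridges.

4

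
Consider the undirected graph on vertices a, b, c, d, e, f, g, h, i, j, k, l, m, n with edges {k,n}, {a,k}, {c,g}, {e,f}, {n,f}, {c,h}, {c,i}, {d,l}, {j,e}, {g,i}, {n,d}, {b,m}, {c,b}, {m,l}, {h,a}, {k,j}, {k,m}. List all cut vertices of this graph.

c

Removing c increases the component count from 1 to 2, so c is a cut vertex.
By contrast removing f leaves 1 component; it is not a cut vertex. No other vertex is a cut vertex either.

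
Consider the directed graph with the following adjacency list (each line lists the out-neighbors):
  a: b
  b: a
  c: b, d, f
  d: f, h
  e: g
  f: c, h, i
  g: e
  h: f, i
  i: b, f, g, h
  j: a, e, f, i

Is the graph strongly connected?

There is no directed path from f to j, so the graph is not strongly connected.

No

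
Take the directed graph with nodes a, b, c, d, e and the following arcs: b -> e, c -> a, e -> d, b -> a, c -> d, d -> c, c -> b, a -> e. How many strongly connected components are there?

{a, b, c, d, e} are all mutually reachable — one SCC of size 5.
That gives 1 strongly connected component.

1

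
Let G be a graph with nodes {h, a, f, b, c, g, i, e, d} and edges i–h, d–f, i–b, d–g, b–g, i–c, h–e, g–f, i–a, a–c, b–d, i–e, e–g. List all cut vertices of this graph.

Removing i increases the component count from 1 to 2, so i is a cut vertex.
By contrast removing h leaves 1 component; it is not a cut vertex. No other vertex is a cut vertex either.

i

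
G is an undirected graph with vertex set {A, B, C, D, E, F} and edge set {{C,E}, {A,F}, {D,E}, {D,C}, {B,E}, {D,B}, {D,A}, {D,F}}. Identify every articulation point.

D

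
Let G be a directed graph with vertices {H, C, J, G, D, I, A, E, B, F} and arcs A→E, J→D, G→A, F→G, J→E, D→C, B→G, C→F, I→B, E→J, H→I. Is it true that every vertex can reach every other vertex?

There is no directed path from C to H, so the graph is not strongly connected.

No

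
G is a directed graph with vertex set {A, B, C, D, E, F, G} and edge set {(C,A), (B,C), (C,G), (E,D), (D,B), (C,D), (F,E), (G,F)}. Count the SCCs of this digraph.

2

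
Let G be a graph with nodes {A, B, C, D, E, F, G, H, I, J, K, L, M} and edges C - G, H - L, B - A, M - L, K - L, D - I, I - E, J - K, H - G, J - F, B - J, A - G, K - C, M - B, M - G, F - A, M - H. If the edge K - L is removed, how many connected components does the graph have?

K and L are still connected via K-J-B-M-L, so the component count stays at 2.

2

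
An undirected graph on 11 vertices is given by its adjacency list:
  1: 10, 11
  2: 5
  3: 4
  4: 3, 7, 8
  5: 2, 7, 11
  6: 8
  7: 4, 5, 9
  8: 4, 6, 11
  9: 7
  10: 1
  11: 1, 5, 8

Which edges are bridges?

1-10, 1-11, 2-5, 3-4, 6-8, 7-9

The edges on the cycle 7-4-8-11-5-7 are not bridges since each lies on that cycle.
But removing 7-9 disconnects 7 from 9; removing 11-1 disconnects 11 from 1; removing 4-3 disconnects 4 from 3; removing 6-8 disconnects 6 from 8 — these are bridges.
In total 6 edges are bridges.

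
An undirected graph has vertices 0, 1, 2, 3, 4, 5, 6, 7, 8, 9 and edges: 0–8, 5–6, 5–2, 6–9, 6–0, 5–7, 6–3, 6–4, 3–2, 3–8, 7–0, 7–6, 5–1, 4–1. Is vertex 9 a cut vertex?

Deleting 9 leaves 1 component (was 1), so 9 is not a cut vertex.

No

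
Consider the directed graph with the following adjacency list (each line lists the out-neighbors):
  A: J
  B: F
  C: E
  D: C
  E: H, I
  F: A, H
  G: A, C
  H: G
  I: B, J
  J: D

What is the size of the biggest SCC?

10

{A, B, C, D, E, F, G, H, I, J} are all mutually reachable — one SCC of size 10.
The largest has 10 vertices.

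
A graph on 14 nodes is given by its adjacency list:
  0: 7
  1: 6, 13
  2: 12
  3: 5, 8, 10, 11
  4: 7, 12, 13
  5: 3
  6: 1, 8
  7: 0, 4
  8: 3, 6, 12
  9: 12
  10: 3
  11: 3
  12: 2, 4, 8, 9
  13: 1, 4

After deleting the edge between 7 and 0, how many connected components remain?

2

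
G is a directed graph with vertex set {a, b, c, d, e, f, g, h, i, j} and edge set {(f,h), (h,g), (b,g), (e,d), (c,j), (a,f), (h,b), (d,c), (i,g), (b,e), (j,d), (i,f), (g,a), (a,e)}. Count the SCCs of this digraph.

{a, b, f, g, h} are all mutually reachable — one SCC of size 5.
{c, d, j} are all mutually reachable — one SCC of size 3.
{e} is an SCC by itself.
{i} is an SCC by itself.
That gives 4 strongly connected components.

4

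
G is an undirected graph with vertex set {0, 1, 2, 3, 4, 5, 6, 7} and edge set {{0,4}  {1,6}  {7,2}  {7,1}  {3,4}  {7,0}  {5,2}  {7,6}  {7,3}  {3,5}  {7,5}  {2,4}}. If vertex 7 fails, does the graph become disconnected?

Deleting 7 raises the number of components from 1 to 2, so 7 is a cut vertex.

Yes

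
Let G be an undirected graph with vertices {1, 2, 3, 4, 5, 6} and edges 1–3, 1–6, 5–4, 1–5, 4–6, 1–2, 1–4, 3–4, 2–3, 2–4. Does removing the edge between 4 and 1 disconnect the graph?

After removing 4–1, the path 4-5-1 still connects them, so the edge is not a bridge.

No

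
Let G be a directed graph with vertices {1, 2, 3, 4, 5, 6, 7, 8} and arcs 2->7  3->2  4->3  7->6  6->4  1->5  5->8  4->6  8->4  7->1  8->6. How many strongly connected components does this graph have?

1

{1, 2, 3, 4, 5, 6, 7, 8} are all mutually reachable — one SCC of size 8.
That gives 1 strongly connected component.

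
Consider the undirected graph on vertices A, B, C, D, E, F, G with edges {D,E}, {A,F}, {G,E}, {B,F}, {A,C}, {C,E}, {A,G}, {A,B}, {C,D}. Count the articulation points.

Removing A increases the component count from 1 to 2, so A is a cut vertex.
By contrast removing D leaves 1 component; it is not a cut vertex. No other vertex is a cut vertex either.

1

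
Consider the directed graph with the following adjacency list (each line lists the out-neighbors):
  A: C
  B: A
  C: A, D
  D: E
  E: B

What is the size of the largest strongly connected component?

{A, B, C, D, E} are all mutually reachable — one SCC of size 5.
The largest has 5 vertices.

5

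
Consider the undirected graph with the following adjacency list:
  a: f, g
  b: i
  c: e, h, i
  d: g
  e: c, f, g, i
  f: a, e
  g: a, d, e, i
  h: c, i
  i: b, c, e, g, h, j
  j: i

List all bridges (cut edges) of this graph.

b-i, d-g, i-j

The edges on the cycle c-e-i-h-c are not bridges since each lies on that cycle.
But removing j-i disconnects j from i; removing g-d disconnects g from d; removing b-i disconnects b from i — these are bridges.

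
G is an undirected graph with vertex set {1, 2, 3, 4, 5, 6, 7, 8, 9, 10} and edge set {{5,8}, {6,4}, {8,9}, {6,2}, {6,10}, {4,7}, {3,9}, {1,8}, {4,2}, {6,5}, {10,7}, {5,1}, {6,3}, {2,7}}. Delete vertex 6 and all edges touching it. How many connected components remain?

With 6 gone, the remaining components are: {2, 4, 7, 10}; {1, 3, 5, 8, 9}.
That is 2 components.

2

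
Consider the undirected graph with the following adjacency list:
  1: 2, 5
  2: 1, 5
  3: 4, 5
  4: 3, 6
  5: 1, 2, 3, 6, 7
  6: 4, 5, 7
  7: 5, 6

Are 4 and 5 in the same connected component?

Yes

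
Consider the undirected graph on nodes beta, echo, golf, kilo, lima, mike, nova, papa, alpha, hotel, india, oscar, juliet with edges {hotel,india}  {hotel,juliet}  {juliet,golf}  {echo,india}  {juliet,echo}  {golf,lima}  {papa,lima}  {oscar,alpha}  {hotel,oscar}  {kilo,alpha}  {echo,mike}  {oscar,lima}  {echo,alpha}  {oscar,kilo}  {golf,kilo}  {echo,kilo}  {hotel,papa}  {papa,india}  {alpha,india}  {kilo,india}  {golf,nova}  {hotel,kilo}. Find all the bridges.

echo-mike, golf-nova

The edges on the cycle juliet-golf-kilo-echo-juliet are not bridges since each lies on that cycle.
But removing golf-nova disconnects golf from nova; removing mike-echo disconnects mike from echo — these are bridges.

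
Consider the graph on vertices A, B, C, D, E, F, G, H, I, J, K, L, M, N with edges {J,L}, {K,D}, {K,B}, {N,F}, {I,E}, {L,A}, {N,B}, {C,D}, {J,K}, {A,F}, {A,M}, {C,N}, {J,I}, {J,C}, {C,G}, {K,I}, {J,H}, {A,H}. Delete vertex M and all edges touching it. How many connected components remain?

With M gone, the remaining components are: {A, B, C, D, E, F, G, H, I, J, K, L, N}.
That is 1 component.

1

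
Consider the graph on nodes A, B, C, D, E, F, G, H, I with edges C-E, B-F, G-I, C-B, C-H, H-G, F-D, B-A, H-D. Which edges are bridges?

The edges on the cycle C-B-F-D-H-C are not bridges since each lies on that cycle.
But removing H-G disconnects H from G; removing I-G disconnects I from G; removing C-E disconnects C from E; removing A-B disconnects A from B — these are bridges.

A-B, C-E, G-H, G-I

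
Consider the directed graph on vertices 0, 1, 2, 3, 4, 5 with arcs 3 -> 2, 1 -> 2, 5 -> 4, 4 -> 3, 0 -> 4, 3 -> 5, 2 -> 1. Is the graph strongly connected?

No

There is no directed path from 2 to 0, so the graph is not strongly connected.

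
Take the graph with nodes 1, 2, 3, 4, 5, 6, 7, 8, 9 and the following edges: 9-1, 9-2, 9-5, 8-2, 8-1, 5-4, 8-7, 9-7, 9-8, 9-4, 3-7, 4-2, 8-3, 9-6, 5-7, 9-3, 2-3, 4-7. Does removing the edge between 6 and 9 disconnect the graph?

Removing 6-9 leaves no path between 6 and 9: the component count goes from 1 to 2. So it is a bridge.

Yes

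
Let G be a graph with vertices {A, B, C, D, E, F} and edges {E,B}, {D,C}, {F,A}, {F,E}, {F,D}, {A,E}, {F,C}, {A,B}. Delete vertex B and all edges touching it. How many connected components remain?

With B gone, the remaining components are: {A, C, D, E, F}.
That is 1 component.

1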